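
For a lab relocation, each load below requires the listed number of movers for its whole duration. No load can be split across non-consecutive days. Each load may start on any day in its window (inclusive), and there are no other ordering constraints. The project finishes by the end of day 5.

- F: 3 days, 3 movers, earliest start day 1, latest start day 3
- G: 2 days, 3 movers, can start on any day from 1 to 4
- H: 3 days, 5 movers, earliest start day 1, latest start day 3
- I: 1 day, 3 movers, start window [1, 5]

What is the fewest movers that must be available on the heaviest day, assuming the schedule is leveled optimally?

8

Early-start (F@1, G@1, H@1, I@1) gives peak 14: d1:14  d2:11  d3:8  d4:0  d5:0.
Shift H→3, I→4.
Schedule F@1, G@1, H@3, I@4: d1:6  d2:6  d3:8  d4:8  d5:5 — peak 8.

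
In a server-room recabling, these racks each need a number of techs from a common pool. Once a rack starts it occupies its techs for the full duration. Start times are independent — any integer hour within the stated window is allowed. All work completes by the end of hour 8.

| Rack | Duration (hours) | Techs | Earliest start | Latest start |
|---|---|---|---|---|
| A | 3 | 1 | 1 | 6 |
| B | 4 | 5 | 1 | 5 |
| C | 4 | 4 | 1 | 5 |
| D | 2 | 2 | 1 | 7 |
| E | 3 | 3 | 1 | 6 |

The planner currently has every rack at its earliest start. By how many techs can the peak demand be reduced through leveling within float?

8

Early-start peak: h1:15  h2:15  h3:13  h4:9  h5:0  h6:0  h7:0  h8:0 ⇒ 15.
Leveled (A@1, B@1, C@5, D@4, E@6): h1:6  h2:6  h3:6  h4:7  h5:6  h6:7  h7:7  h8:7 ⇒ 7.
Reduction 15 − 7 = 8.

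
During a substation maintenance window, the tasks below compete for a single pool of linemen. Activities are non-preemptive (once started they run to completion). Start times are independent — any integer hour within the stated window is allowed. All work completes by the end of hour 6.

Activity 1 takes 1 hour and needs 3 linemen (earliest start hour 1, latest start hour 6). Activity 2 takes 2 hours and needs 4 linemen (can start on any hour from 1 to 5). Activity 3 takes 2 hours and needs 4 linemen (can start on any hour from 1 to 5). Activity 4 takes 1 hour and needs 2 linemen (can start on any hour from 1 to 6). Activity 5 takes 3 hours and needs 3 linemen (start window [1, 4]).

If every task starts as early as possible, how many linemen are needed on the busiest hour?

Early-start schedule: Activity 1@1, Activity 2@1, Activity 3@1, Activity 4@1, Activity 5@1.
Load per hour: hour 1: 16, hour 2: 11, hour 3: 3, hour 4: 0, hour 5: 0, hour 6: 0.
Peak is 16.

16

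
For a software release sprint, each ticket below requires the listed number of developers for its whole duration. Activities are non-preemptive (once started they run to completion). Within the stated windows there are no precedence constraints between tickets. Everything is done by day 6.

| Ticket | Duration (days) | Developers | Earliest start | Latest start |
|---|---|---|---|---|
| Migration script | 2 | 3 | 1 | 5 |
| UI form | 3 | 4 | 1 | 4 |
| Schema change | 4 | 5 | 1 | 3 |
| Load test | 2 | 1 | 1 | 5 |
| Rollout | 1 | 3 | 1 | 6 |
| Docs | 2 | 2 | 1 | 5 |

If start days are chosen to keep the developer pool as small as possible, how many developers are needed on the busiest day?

Early-start (Migration script@1, UI form@1, Schema change@1, Load test@1, Rollout@1, Docs@1) gives peak 18: d1:18  d2:15  d3:9  d4:5  d5:0  d6:0.
Shift Schema change→3, Rollout→4, Docs→5.
Schedule Migration script@1, UI form@1, Schema change@3, Load test@1, Rollout@4, Docs@5: d1:8  d2:8  d3:9  d4:8  d5:7  d6:7 — peak 9.

9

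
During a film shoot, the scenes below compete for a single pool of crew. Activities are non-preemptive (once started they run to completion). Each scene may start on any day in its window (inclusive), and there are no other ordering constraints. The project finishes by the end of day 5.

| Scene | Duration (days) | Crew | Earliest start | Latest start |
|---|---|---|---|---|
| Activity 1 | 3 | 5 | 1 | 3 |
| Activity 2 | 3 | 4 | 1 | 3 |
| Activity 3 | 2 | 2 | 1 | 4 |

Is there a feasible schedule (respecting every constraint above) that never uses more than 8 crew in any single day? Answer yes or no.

The minimum achievable peak is 9; 8 < 9, so no feasible schedule stays within the cap.

no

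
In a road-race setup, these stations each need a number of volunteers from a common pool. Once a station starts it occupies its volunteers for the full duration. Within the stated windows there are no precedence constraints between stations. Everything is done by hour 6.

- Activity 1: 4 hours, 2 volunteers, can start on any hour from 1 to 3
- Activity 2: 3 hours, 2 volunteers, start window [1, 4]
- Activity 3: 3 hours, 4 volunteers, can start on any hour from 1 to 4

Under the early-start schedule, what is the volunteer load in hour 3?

8

At early start, hour 3 has: Activity 1, Activity 2, Activity 3.
Demand: 2 + 2 + 4 = 8.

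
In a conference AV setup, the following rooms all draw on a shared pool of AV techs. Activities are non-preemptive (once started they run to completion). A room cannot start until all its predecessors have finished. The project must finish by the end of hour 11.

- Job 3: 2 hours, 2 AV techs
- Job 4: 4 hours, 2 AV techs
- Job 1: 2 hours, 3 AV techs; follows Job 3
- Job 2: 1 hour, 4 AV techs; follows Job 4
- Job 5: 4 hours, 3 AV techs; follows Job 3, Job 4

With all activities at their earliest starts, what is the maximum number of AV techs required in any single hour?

7

Early-start schedule: Job 3@1, Job 4@1, Job 1@3, Job 2@5, Job 5@5.
Load per hour: hour 1: 4, hour 2: 4, hour 3: 5, hour 4: 5, hour 5: 7, hour 6: 3, hour 7: 3, hour 8: 3, hour 9: 0, hour 10: 0, hour 11: 0.
Peak is 7.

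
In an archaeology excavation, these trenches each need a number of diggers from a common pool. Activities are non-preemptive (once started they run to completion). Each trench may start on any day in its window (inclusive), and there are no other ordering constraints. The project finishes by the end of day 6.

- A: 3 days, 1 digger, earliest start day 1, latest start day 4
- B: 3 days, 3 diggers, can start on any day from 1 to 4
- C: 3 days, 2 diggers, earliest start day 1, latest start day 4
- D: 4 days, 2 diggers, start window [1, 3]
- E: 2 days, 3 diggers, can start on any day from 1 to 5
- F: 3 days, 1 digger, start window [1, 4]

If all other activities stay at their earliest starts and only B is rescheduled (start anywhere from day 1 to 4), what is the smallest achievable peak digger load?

B@1: d1:12  d2:12  d3:9  d4:2  d5:0  d6:0 → peak 12
B@2: d1:9  d2:12  d3:9  d4:5  d5:0  d6:0 → peak 12
B@3: d1:9  d2:9  d3:9  d4:5  d5:3  d6:0 → peak 9
B@4: d1:9  d2:9  d3:6  d4:5  d5:3  d6:3 → peak 9
Best is B@3, peak 9.

9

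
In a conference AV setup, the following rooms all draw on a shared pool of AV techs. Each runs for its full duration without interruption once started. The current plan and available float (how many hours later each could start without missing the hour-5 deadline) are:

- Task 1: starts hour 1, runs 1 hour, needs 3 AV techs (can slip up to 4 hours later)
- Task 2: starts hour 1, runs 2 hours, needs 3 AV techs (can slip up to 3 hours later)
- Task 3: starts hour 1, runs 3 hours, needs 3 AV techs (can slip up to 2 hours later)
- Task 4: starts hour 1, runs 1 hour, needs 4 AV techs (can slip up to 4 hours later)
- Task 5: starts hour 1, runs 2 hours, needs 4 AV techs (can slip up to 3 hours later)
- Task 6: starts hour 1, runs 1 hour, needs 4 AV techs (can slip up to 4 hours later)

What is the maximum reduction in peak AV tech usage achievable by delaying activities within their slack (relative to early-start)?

Early-start peak: h1:21  h2:10  h3:3  h4:0  h5:0 ⇒ 21.
Leveled (Task 1@1, Task 2@1, Task 3@3, Task 4@2, Task 5@3, Task 6@5): h1:6  h2:7  h3:7  h4:7  h5:7 ⇒ 7.
Reduction 21 − 7 = 14.

14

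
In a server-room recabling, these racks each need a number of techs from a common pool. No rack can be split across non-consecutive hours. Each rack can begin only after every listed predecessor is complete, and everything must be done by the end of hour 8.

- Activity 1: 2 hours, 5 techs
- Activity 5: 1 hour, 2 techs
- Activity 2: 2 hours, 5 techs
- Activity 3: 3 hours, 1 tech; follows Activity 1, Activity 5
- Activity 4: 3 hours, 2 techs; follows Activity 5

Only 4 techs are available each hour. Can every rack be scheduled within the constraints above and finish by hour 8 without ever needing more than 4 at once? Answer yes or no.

The minimum achievable peak is 5; 4 < 5, so no feasible schedule stays within the cap.

no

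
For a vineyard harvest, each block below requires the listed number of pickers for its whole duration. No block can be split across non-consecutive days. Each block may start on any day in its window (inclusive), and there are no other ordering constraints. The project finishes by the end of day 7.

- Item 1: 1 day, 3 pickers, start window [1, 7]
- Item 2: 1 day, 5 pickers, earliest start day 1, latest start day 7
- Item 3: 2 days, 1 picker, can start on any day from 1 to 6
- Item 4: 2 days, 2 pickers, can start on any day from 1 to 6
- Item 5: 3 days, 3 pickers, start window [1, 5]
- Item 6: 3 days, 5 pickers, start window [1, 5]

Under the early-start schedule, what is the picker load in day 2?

11

At early start, day 2 has: Item 3, Item 4, Item 5, Item 6.
Demand: 1 + 2 + 3 + 5 = 11.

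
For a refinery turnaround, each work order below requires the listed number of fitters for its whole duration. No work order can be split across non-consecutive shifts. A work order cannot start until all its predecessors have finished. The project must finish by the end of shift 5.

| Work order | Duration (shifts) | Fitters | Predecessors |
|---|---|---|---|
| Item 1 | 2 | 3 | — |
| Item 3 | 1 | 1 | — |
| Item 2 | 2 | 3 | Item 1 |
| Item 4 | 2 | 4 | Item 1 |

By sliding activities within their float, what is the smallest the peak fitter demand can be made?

7

Schedule Item 1@1, Item 3@1, Item 2@3, Item 4@3: s1:4  s2:3  s3:7  s4:7  s5:0 — peak 7.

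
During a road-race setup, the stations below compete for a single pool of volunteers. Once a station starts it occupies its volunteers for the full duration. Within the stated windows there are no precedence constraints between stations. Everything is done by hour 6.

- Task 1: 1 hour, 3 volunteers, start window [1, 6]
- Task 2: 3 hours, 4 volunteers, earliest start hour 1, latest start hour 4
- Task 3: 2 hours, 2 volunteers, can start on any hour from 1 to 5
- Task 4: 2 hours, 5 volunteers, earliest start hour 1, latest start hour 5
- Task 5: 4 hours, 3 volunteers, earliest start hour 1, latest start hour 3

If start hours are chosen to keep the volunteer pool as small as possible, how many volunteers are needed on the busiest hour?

Early-start (Task 1@1, Task 2@1, Task 3@1, Task 4@1, Task 5@1) gives peak 17: h1:17  h2:14  h3:7  h4:3  h5:0  h6:0.
Shift Task 2→2, Task 3→5, Task 4→5.
Schedule Task 1@1, Task 2@2, Task 3@5, Task 4@5, Task 5@1: h1:6  h2:7  h3:7  h4:7  h5:7  h6:7 — peak 7.
Total volunteer-hours = 41 over 6 hours ⇒ peak ≥ ⌈41/6⌉ = 7, so 7 is optimal.

7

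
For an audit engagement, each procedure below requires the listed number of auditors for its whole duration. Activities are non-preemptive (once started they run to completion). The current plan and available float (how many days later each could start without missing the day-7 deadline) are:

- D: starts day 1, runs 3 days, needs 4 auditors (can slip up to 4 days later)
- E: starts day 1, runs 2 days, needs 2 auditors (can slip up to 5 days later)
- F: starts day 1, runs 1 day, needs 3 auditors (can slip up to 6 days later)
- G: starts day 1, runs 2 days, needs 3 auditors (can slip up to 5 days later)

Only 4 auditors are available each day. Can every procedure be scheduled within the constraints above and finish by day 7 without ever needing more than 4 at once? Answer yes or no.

The minimum achievable peak is 5; 4 < 5, so no feasible schedule stays within the cap.

no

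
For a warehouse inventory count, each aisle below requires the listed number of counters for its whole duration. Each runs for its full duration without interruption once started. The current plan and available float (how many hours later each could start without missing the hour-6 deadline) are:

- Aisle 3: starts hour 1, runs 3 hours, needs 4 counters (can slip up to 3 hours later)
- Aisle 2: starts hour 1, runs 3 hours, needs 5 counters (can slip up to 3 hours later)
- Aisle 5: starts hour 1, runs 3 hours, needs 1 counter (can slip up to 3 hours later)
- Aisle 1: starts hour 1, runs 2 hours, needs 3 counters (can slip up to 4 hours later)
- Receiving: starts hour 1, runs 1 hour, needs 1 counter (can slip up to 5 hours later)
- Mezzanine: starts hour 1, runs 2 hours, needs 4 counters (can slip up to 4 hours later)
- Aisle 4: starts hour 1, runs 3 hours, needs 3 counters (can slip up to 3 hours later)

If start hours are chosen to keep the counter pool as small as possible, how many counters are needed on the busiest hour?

10

Early-start (Aisle 3@1, Aisle 2@1, Aisle 5@1, Aisle 1@1, Receiving@1, Mezzanine@1, Aisle 4@1) gives peak 21: h1:21  h2:20  h3:13  h4:0  h5:0  h6:0.
Shift Aisle 1→4, Receiving→4, Mezzanine→5, Aisle 4→4.
Schedule Aisle 3@1, Aisle 2@1, Aisle 5@1, Aisle 1@4, Receiving@4, Mezzanine@5, Aisle 4@4: h1:10  h2:10  h3:10  h4:7  h5:10  h6:7 — peak 10.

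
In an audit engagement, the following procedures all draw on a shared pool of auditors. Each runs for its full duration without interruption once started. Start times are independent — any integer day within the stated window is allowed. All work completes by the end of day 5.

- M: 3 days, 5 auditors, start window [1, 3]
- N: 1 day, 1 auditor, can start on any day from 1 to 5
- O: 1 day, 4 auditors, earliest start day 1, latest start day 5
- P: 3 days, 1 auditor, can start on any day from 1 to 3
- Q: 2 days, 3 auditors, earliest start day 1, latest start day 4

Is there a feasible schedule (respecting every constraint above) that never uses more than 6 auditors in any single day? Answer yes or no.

no

The minimum achievable peak is 7; 6 < 7, so no feasible schedule stays within the cap.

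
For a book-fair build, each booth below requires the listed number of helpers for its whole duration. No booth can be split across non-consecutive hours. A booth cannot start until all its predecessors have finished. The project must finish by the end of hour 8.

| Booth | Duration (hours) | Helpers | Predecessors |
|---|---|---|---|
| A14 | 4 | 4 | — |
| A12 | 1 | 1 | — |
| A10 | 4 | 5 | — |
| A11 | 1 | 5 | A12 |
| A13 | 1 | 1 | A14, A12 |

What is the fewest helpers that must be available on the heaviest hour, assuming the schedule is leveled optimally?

Early-start (A14@1, A12@1, A10@1, A11@2, A13@5) gives peak 14: h1:10  h2:14  h3:9  h4:9  h5:1  h6:0  h7:0  h8:0.
Shift A10→2, A11→6.
Schedule A14@1, A12@1, A10@2, A11@6, A13@5: h1:5  h2:9  h3:9  h4:9  h5:6  h6:5  h7:0  h8:0 — peak 9.

9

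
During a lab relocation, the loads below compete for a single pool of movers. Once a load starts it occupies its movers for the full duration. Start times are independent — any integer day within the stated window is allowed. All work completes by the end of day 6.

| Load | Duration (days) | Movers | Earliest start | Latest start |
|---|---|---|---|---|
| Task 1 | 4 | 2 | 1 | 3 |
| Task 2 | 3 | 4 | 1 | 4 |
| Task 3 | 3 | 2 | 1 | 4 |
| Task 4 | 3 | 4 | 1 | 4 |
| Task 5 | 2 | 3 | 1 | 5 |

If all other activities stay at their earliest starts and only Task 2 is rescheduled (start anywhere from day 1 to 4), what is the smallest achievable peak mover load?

11

Task 2@1: d1:15  d2:15  d3:12  d4:2  d5:0  d6:0 → peak 15
Task 2@2: d1:11  d2:15  d3:12  d4:6  d5:0  d6:0 → peak 15
Task 2@3: d1:11  d2:11  d3:12  d4:6  d5:4  d6:0 → peak 12
Task 2@4: d1:11  d2:11  d3:8  d4:6  d5:4  d6:4 → peak 11
Best is Task 2@4, peak 11.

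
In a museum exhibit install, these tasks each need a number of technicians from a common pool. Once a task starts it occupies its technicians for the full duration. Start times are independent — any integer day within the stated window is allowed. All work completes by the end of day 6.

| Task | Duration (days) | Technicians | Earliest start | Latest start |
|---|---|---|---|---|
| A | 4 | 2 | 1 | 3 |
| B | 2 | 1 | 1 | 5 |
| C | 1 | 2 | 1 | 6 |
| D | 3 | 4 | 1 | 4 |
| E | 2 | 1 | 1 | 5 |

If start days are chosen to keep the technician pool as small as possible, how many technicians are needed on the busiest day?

Early-start (A@1, B@1, C@1, D@1, E@1) gives peak 10: d1:10  d2:8  d3:6  d4:2  d5:0  d6:0.
Shift D→3.
Schedule A@1, B@1, C@1, D@3, E@1: d1:6  d2:4  d3:6  d4:6  d5:4  d6:0 — peak 6.

6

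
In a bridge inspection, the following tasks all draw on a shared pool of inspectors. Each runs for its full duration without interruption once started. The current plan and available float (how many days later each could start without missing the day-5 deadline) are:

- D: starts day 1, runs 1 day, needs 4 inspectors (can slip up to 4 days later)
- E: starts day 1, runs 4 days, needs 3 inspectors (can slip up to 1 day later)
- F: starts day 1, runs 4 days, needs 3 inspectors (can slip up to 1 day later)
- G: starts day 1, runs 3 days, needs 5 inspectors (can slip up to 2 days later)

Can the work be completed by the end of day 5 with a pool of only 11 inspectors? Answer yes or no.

Schedule D@1, E@1, F@1, G@2: d1:10  d2:11  d3:11  d4:11  d5:0 — peak 11 ≤ 11.

yes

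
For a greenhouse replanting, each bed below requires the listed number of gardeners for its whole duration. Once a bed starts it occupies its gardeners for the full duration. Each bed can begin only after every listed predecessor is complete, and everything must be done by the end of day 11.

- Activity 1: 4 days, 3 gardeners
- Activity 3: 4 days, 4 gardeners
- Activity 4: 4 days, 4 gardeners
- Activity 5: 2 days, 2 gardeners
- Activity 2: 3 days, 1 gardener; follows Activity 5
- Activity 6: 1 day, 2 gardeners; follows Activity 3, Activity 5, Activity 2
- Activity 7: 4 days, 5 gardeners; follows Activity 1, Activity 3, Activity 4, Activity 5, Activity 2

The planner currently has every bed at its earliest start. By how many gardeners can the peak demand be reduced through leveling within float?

2

Early-start peak: d1:13  d2:13  d3:12  d4:12  d5:1  d6:7  d7:5  d8:5  d9:5  d10:0  d11:0 ⇒ 13.
Leveled (Activity 1@1, Activity 3@1, Activity 4@3, Activity 5@1, Activity 2@5, Activity 6@8, Activity 7@8): d1:9  d2:9  d3:11  d4:11  d5:5  d6:5  d7:1  d8:7  d9:5  d10:5  d11:5 ⇒ 11.
Reduction 13 − 11 = 2.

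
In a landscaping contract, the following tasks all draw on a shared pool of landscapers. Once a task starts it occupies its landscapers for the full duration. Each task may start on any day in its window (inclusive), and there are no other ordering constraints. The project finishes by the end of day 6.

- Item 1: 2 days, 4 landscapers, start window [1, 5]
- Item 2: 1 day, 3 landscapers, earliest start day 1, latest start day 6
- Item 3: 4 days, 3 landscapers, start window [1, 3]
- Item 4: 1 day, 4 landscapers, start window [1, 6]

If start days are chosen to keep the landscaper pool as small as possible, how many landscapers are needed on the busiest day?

7

Early-start (Item 1@1, Item 2@1, Item 3@1, Item 4@1) gives peak 14: d1:14  d2:7  d3:3  d4:3  d5:0  d6:0.
Shift Item 3→2, Item 4→3.
Schedule Item 1@1, Item 2@1, Item 3@2, Item 4@3: d1:7  d2:7  d3:7  d4:3  d5:3  d6:0 — peak 7.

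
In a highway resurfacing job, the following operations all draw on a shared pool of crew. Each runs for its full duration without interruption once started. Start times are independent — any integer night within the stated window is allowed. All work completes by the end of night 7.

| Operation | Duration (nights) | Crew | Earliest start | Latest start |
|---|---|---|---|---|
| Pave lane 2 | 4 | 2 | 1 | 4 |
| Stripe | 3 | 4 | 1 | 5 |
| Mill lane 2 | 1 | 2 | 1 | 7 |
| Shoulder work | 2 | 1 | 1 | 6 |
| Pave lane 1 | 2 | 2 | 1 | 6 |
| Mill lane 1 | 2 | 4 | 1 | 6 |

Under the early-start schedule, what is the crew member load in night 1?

At early start, night 1 has: Pave lane 2, Stripe, Mill lane 2, Shoulder work, Pave lane 1, Mill lane 1.
Demand: 2 + 4 + 2 + 1 + 2 + 4 = 15.

15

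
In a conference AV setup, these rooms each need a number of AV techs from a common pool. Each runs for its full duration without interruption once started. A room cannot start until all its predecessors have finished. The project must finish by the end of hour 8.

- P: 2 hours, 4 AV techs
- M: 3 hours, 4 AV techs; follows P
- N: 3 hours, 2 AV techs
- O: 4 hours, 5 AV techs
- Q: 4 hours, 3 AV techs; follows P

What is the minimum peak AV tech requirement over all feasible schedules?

9

Early-start (P@1, M@3, N@1, O@1, Q@3) gives peak 14: h1:11  h2:11  h3:14  h4:12  h5:7  h6:3  h7:0  h8:0.
Shift N→5, Q→5.
Schedule P@1, M@3, N@5, O@1, Q@5: h1:9  h2:9  h3:9  h4:9  h5:9  h6:5  h7:5  h8:3 — peak 9.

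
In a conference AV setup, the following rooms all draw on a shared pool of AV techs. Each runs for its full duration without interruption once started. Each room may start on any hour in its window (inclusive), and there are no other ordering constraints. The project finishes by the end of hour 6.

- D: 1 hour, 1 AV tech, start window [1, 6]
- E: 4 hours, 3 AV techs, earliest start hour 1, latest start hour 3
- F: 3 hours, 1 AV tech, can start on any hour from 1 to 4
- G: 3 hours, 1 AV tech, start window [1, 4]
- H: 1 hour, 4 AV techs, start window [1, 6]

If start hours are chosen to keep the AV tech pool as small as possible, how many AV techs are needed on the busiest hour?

Early-start (D@1, E@1, F@1, G@1, H@1) gives peak 10: h1:10  h2:5  h3:5  h4:3  h5:0  h6:0.
Shift G→2, H→5.
Schedule D@1, E@1, F@1, G@2, H@5: h1:5  h2:5  h3:5  h4:4  h5:4  h6:0 — peak 5.

5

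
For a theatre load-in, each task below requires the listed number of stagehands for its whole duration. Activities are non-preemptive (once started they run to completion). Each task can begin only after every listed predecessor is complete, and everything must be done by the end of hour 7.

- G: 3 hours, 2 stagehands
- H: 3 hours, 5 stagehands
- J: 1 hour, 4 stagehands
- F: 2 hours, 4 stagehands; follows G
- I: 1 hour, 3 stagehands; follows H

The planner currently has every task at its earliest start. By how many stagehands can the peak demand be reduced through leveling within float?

Early-start peak: h1:11  h2:7  h3:7  h4:7  h5:4  h6:0  h7:0 ⇒ 11.
Leveled (G@1, H@1, J@4, F@5, I@4): h1:7  h2:7  h3:7  h4:7  h5:4  h6:4  h7:0 ⇒ 7.
Reduction 11 − 7 = 4.

4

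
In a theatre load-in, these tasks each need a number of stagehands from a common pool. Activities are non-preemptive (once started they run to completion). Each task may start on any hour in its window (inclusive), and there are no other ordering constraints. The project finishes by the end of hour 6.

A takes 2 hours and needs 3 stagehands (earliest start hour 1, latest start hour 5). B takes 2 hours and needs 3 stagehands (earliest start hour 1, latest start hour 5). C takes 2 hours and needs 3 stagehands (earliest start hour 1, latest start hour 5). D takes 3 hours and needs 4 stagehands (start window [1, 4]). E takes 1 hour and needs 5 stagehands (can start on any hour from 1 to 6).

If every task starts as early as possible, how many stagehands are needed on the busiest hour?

Early-start schedule: A@1, B@1, C@1, D@1, E@1.
Load per hour: hour 1: 18, hour 2: 13, hour 3: 4, hour 4: 0, hour 5: 0, hour 6: 0.
Peak is 18.

18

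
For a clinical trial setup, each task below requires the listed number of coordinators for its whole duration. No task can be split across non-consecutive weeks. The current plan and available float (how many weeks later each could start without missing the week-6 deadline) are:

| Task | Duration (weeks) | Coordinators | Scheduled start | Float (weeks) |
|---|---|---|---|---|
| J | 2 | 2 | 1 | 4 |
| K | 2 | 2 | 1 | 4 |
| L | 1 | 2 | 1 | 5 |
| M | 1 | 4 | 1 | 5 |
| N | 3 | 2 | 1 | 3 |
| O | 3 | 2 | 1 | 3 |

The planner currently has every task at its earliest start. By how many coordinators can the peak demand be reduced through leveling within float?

8

Early-start peak: w1:14  w2:8  w3:4  w4:0  w5:0  w6:0 ⇒ 14.
Leveled (J@1, K@1, L@1, M@3, N@2, O@4): w1:6  w2:6  w3:6  w4:4  w5:2  w6:2 ⇒ 6.
Reduction 14 − 6 = 8.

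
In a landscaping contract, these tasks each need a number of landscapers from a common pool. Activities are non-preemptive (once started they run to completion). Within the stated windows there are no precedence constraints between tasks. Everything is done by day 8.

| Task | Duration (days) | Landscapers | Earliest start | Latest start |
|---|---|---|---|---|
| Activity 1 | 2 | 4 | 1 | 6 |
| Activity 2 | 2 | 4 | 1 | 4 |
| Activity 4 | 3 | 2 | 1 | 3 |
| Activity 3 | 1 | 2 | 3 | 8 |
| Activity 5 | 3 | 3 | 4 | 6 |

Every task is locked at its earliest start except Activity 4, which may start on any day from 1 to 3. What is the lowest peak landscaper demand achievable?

Activity 4@1: d1:10  d2:10  d3:4  d4:3  d5:3  d6:3  d7:0  d8:0 → peak 10
Activity 4@2: d1:8  d2:10  d3:4  d4:5  d5:3  d6:3  d7:0  d8:0 → peak 10
Activity 4@3: d1:8  d2:8  d3:4  d4:5  d5:5  d6:3  d7:0  d8:0 → peak 8
Best is Activity 4@3, peak 8.

8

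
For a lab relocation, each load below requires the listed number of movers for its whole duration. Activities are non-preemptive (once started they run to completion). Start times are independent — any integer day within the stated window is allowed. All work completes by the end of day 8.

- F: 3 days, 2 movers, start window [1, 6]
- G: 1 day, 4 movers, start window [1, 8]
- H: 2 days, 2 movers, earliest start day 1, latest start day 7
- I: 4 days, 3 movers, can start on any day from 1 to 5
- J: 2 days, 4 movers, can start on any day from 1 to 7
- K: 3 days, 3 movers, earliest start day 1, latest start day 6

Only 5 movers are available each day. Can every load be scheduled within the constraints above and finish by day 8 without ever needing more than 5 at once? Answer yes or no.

no

Total mover-days = 43; over 8 days the average is 43/8 > 5, so some day must exceed 5.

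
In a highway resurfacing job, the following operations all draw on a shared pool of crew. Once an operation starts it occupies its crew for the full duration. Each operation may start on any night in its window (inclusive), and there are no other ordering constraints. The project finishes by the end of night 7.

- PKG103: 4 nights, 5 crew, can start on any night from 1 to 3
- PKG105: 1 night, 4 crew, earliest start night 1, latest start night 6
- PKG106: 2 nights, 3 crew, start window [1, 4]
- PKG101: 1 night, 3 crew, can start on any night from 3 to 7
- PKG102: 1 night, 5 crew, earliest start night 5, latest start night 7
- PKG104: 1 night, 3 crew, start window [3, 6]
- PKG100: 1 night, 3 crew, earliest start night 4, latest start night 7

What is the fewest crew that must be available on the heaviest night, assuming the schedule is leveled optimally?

Early-start (PKG103@1, PKG105@1, PKG106@1, PKG101@3, PKG102@5, PKG104@3, PKG100@4) gives peak 12: n1:12  n2:8  n3:11  n4:8  n5:5  n6:0  n7:0.
Shift PKG105→5, PKG102→6, PKG104→4, PKG100→5.
Schedule PKG103@1, PKG105@5, PKG106@1, PKG101@3, PKG102@6, PKG104@4, PKG100@5: n1:8  n2:8  n3:8  n4:8  n5:7  n6:5  n7:0 — peak 8.

8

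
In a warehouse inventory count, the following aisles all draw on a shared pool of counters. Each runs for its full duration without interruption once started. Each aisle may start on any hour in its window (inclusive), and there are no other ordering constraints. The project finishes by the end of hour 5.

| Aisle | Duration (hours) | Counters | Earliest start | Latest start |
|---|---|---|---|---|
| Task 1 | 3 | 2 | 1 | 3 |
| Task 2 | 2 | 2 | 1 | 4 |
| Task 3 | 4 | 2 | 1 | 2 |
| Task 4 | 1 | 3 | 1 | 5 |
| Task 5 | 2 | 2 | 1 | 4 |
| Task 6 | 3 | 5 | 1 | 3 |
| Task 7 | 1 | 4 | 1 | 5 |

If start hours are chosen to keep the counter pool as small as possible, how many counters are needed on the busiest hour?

Early-start (Task 1@1, Task 2@1, Task 3@1, Task 4@1, Task 5@1, Task 6@1, Task 7@1) gives peak 20: h1:20  h2:13  h3:9  h4:2  h5:0.
Shift Task 3→2, Task 4→2, Task 5→4, Task 6→3.
Schedule Task 1@1, Task 2@1, Task 3@2, Task 4@2, Task 5@4, Task 6@3, Task 7@1: h1:8  h2:9  h3:9  h4:9  h5:9 — peak 9.
Total counter-hours = 44 over 5 hours ⇒ peak ≥ ⌈44/5⌉ = 9, so 9 is optimal.

9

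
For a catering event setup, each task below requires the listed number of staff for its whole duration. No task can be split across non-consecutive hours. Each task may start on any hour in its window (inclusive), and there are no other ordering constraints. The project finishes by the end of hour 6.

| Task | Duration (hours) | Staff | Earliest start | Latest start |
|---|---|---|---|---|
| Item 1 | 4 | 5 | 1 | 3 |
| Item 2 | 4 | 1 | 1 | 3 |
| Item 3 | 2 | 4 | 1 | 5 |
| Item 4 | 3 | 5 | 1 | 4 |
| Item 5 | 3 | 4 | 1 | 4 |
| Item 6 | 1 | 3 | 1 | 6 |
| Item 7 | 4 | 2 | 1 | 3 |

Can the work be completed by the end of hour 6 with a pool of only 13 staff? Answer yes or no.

yes

Schedule Item 1@1, Item 2@1, Item 3@5, Item 4@1, Item 5@4, Item 6@5, Item 7@1: h1:13  h2:13  h3:13  h4:12  h5:11  h6:8 — peak 13 ≤ 13.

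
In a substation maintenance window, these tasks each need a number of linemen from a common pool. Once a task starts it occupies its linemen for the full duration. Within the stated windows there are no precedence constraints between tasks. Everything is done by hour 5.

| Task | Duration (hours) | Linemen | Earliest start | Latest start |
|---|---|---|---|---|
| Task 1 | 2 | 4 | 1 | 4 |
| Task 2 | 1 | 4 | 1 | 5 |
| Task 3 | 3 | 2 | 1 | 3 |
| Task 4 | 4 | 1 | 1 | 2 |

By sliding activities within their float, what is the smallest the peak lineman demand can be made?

6

Early-start (Task 1@1, Task 2@1, Task 3@1, Task 4@1) gives peak 11: h1:11  h2:7  h3:3  h4:1  h5:0.
Shift Task 2→5, Task 3→3.
Schedule Task 1@1, Task 2@5, Task 3@3, Task 4@1: h1:5  h2:5  h3:3  h4:3  h5:6 — peak 6.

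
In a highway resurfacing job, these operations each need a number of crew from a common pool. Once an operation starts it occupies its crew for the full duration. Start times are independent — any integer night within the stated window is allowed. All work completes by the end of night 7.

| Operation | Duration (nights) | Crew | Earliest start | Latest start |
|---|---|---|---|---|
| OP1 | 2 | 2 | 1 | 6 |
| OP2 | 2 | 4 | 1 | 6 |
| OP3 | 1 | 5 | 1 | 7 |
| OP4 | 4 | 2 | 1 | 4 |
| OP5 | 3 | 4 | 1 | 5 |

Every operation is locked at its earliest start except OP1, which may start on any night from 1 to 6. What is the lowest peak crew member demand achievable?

OP1@1: n1:17  n2:12  n3:6  n4:2  n5:0  n6:0  n7:0 → peak 17
OP1@2: n1:15  n2:12  n3:8  n4:2  n5:0  n6:0  n7:0 → peak 15
OP1@3: n1:15  n2:10  n3:8  n4:4  n5:0  n6:0  n7:0 → peak 15
OP1@4: n1:15  n2:10  n3:6  n4:4  n5:2  n6:0  n7:0 → peak 15
OP1@5: n1:15  n2:10  n3:6  n4:2  n5:2  n6:2  n7:0 → peak 15
OP1@6: n1:15  n2:10  n3:6  n4:2  n5:0  n6:2  n7:2 → peak 15
Best is OP1@2, peak 15.

15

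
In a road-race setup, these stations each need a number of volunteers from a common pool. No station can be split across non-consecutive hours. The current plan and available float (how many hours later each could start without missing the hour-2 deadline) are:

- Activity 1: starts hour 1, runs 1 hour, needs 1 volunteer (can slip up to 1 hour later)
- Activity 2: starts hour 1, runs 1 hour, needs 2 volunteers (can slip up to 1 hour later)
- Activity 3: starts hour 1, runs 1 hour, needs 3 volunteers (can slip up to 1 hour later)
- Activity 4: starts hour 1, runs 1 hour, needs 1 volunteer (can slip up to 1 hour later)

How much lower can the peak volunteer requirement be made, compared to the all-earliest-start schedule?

3

Early-start peak: h1:7  h2:0 ⇒ 7.
Leveled (Activity 1@1, Activity 2@1, Activity 3@2, Activity 4@1): h1:4  h2:3 ⇒ 4.
Reduction 7 − 4 = 3.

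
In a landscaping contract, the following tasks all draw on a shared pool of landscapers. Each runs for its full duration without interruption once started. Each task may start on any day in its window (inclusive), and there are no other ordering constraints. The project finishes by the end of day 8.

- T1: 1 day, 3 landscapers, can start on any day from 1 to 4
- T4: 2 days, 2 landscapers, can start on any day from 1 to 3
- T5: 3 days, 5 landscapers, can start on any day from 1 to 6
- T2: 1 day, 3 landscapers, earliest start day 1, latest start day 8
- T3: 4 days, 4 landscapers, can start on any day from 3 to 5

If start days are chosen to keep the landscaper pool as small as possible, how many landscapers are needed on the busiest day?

Early-start (T1@1, T4@1, T5@1, T2@1, T3@3) gives peak 13: d1:13  d2:7  d3:9  d4:4  d5:4  d6:4  d7:0  d8:0.
Shift T5→2, T2→5, T3→5.
Schedule T1@1, T4@1, T5@2, T2@5, T3@5: d1:5  d2:7  d3:5  d4:5  d5:7  d6:4  d7:4  d8:4 — peak 7.

7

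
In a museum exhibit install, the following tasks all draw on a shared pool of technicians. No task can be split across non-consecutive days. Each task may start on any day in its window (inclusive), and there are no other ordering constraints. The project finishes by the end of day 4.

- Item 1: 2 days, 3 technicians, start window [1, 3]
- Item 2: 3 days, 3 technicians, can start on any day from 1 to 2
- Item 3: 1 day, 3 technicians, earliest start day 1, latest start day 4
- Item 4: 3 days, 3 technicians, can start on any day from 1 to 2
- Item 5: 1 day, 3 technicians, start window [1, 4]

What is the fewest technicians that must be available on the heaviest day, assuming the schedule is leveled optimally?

Early-start (Item 1@1, Item 2@1, Item 3@1, Item 4@1, Item 5@1) gives peak 15: d1:15  d2:9  d3:6  d4:0.
Shift Item 4→2, Item 5→3.
Schedule Item 1@1, Item 2@1, Item 3@1, Item 4@2, Item 5@3: d1:9  d2:9  d3:9  d4:3 — peak 9.

9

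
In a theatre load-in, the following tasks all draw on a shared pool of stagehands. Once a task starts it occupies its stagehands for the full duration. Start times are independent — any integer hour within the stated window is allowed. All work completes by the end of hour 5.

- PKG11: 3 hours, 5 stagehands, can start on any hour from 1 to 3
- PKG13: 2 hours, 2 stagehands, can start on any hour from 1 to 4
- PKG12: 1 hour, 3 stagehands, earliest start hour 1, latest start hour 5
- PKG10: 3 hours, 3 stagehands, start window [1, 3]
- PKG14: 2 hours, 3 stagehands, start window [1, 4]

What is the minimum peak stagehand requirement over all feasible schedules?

8

Early-start (PKG11@1, PKG13@1, PKG12@1, PKG10@1, PKG14@1) gives peak 16: h1:16  h2:13  h3:8  h4:0  h5:0.
Shift PKG13→4, PKG10→2, PKG14→4.
Schedule PKG11@1, PKG13@4, PKG12@1, PKG10@2, PKG14@4: h1:8  h2:8  h3:8  h4:8  h5:5 — peak 8.
Total stagehand-hours = 37 over 5 hours ⇒ peak ≥ ⌈37/5⌉ = 8, so 8 is optimal.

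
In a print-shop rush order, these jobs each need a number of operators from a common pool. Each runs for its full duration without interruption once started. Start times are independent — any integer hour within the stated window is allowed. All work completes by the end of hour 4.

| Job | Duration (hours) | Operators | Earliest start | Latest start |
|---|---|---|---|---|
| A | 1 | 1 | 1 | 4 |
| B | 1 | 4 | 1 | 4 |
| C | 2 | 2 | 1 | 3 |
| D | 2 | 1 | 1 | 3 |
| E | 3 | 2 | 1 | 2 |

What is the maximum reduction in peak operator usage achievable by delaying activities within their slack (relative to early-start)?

5

Early-start peak: h1:10  h2:5  h3:2  h4:0 ⇒ 10.
Leveled (A@1, B@1, C@2, D@2, E@2): h1:5  h2:5  h3:5  h4:2 ⇒ 5.
Reduction 10 − 5 = 5.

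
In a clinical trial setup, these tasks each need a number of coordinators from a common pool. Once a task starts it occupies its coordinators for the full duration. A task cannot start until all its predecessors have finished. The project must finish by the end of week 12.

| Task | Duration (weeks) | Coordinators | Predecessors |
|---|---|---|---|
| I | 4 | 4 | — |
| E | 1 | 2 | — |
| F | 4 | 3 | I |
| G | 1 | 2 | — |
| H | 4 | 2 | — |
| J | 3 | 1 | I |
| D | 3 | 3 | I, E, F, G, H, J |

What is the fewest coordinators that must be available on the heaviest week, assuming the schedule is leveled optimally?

Early-start (I@1, E@1, F@5, G@1, H@1, J@5, D@9) gives peak 10: w1:10  w2:6  w3:6  w4:6  w5:4  w6:4  w7:4  w8:3  w9:3  w10:3  w11:3  w12:0.
Shift G→2, H→3.
Schedule I@1, E@1, F@5, G@2, H@3, J@5, D@9: w1:6  w2:6  w3:6  w4:6  w5:6  w6:6  w7:4  w8:3  w9:3  w10:3  w11:3  w12:0 — peak 6.

6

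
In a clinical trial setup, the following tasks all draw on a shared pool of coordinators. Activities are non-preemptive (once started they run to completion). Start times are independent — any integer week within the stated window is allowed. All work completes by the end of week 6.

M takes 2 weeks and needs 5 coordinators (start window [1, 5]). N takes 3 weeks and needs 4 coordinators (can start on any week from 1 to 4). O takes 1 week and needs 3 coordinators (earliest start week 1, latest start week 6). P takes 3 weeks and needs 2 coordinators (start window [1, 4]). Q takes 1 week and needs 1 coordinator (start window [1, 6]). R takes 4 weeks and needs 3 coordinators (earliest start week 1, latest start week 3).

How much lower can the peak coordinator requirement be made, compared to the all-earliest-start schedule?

10

Early-start peak: w1:18  w2:14  w3:9  w4:3  w5:0  w6:0 ⇒ 18.
Leveled (M@1, N@4, O@3, P@1, Q@1, R@3): w1:8  w2:7  w3:8  w4:7  w5:7  w6:7 ⇒ 8.
Reduction 18 − 8 = 10.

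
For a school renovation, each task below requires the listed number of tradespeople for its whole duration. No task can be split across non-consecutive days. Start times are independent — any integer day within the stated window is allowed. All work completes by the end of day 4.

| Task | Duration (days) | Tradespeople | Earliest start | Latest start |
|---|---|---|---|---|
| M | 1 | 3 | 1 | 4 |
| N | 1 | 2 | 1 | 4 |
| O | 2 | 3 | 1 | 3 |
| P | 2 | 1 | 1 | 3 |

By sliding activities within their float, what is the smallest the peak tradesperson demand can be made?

Early-start (M@1, N@1, O@1, P@1) gives peak 9: d1:9  d2:4  d3:0  d4:0.
Shift N→2, O→3.
Schedule M@1, N@2, O@3, P@1: d1:4  d2:3  d3:3  d4:3 — peak 4.
Total tradesperson-days = 13 over 4 days ⇒ peak ≥ ⌈13/4⌉ = 4, so 4 is optimal.

4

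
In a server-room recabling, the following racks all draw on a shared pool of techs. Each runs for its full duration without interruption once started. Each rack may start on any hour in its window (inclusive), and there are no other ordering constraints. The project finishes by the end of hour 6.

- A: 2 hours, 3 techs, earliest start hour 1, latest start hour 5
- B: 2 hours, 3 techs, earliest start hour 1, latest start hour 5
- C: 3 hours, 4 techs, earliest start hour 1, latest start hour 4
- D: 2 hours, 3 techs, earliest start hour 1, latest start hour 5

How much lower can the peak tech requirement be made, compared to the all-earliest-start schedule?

Early-start peak: h1:13  h2:13  h3:4  h4:0  h5:0  h6:0 ⇒ 13.
Leveled (A@1, B@1, C@3, D@3): h1:6  h2:6  h3:7  h4:7  h5:4  h6:0 ⇒ 7.
Reduction 13 − 7 = 6.

6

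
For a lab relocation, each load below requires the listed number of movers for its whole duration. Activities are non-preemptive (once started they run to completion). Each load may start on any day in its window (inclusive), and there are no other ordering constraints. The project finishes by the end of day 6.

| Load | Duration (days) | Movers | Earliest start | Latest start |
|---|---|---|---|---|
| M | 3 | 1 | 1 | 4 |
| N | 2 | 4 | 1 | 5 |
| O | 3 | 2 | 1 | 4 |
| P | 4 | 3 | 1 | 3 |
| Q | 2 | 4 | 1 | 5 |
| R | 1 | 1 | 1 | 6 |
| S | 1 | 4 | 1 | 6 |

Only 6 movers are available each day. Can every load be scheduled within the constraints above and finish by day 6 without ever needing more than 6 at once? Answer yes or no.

no

Total mover-days = 42; over 6 days the average is 42/6 > 6, so some day must exceed 6.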